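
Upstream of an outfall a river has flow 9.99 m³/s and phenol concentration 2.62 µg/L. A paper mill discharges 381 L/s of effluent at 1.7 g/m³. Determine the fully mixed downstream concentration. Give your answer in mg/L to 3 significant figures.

381 L/s = 0.381 m³/s.
2.62 µg/L = 0.00262 mg/L.
By mass balance at complete mixing, C = (0.381·1.7 + 9.99·0.00262) / (0.381 + 9.99) = 0.6739/10.37 = 0.06498 mg/L.

0.0650 mg/L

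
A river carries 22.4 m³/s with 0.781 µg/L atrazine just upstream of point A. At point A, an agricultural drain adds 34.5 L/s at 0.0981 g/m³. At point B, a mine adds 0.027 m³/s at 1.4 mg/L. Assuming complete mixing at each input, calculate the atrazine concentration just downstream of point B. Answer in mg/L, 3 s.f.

0.00261 mg/L

0.781 µg/L = 0.000781 mg/L.
34.5 L/s = 0.0345 m³/s.
After input A: C = (22.4·0.000781 + 0.0345·0.0981) / 22.43 = 0.0009307 mg/L.
After input B: C = (22.43·0.0009307 + 0.027·1.4) / 22.46 = 0.002612 mg/L.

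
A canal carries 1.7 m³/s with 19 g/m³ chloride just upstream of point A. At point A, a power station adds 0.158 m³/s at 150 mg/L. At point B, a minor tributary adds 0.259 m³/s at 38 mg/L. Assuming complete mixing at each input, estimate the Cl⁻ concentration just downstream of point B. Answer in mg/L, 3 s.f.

After input A: C = (1.7·19 + 0.158·150) / 1.858 = 30.14 mg/L.
After input B: C = (1.858·30.14 + 0.259·38) / 2.117 = 31.1 mg/L.

31.1 mg/L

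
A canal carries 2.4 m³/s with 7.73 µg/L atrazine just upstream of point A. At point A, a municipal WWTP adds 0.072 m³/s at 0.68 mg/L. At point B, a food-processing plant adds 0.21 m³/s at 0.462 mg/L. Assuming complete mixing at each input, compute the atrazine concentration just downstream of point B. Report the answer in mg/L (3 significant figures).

0.0613 mg/L

7.73 µg/L = 0.00773 mg/L.
After input A: C = (2.4·0.00773 + 0.072·0.68) / 2.472 = 0.02731 mg/L.
After input B: C = (2.472·0.02731 + 0.21·0.462) / 2.682 = 0.06135 mg/L.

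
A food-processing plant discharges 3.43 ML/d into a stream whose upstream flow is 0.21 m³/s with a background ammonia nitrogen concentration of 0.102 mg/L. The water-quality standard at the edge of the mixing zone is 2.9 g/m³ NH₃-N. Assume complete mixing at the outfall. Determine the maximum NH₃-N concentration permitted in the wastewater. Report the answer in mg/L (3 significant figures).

3.43 ML/d = 0.0397 m³/s.
Mass balance: 2.9·0.2497 = 0.0397·Cₑ + 0.21·0.102.
Cₑ = (0.7241 − 0.02142) / 0.0397 = 17.7 mg/L.

17.7 mg/L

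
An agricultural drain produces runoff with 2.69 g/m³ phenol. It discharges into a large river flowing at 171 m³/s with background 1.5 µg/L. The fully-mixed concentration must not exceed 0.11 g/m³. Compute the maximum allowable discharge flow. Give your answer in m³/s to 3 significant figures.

7.19 m³/s

1.5 µg/L = 0.0015 mg/L.
Mass balance at complete mixing: C_std·(Q_w + Q_r) = Q_w·C_e + Q_r·C_b.
Rearranging, Q_w = Q_r·(C_std − C_b)/(C_e − C_std) = 171·(0.11 − 0.0015) / (2.69 − 0.11) = 7.191 m³/s.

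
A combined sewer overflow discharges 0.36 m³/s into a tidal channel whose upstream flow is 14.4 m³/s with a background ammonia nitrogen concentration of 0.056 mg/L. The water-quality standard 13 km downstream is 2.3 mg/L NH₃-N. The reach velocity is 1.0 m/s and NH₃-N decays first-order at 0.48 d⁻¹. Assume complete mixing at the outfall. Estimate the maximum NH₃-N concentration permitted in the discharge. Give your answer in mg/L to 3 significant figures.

99.1 mg/L

Travel time to the compliance point: t = 1.3e+04/1.0 = 1.3e+04 s = 0.1505 d; decay factor exp(−0.48·0.1505) = 0.9303.
So the concentration just after mixing may be at most 2.3/0.9303 = 2.472 mg/L.
Mass balance: 2.472·14.76 = 0.36·Cₑ + 14.4·0.056.
Cₑ = (36.49 − 0.8064) / 0.36 = 99.12 mg/L.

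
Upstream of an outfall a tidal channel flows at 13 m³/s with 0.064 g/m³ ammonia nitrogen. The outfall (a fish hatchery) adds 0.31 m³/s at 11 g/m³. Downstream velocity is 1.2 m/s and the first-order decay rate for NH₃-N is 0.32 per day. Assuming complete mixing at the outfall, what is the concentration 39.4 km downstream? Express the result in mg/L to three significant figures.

0.282 mg/L

After complete mixing, C₀ = (0.31·11 + 13·0.064) / 13.31 = 0.3187 mg/L.
Travel time t = 3.94e+04 m / 1.2 m/s = 3.283e+04 s = 0.38 d.
C = 0.3187·exp(−0.32·0.38) = 0.3187·0.8855 = 0.2822 mg/L.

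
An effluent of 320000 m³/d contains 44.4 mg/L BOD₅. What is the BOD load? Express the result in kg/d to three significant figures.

320000 m³/d = 3.704 m³/s.
Mass flux = Q·C = 3.704 m³/s × 44.4 g/m³ = 164.4 g/s.
= 164.4 g/s × 86.4 = 1.421e+04 kg/d.

14200 kg/d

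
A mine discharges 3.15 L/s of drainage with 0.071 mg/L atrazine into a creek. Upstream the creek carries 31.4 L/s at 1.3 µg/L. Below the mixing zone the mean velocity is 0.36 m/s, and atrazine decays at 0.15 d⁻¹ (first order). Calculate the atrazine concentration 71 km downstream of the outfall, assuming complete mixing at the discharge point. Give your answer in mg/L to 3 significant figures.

0.00544 mg/L

3.15 L/s = 0.00315 m³/s.
31.4 L/s = 0.0314 m³/s.
1.3 µg/L = 0.0013 mg/L.
After complete mixing, C₀ = (0.00315·0.071 + 0.0314·0.0013) / 0.03455 = 0.007655 mg/L.
Travel time t = 7.1e+04 m / 0.36 m/s = 1.972e+05 s = 2.283 d.
C = 0.007655·exp(−0.15·2.283) = 0.007655·0.7101 = 0.005435 mg/L.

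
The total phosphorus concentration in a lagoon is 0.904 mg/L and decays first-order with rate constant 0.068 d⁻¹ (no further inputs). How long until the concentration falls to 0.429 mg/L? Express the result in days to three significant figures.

11.0 d

t = ln(C₀/C)/k = ln(0.904/0.429)/0.068 = 0.7454/0.068 = 10.96 d.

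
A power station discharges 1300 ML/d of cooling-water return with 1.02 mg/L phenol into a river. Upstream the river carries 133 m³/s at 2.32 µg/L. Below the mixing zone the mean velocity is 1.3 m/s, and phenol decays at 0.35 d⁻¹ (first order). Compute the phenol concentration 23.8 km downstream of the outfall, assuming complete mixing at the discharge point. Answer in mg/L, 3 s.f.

1300 ML/d = 15.05 m³/s.
2.32 µg/L = 0.00232 mg/L.
After complete mixing, C₀ = (15.05·1.02 + 133·0.00232) / 148 = 0.1057 mg/L.
Travel time t = 2.38e+04 m / 1.3 m/s = 1.831e+04 s = 0.2119 d.
C = 0.1057·exp(−0.35·0.2119) = 0.1057·0.9285 = 0.09819 mg/L.

0.0982 mg/L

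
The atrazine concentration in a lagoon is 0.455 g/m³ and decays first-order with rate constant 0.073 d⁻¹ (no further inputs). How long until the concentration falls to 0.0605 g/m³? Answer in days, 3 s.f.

27.6 d

t = ln(C₀/C)/k = ln(0.455/0.0605)/0.073 = 2.018/0.073 = 27.64 d.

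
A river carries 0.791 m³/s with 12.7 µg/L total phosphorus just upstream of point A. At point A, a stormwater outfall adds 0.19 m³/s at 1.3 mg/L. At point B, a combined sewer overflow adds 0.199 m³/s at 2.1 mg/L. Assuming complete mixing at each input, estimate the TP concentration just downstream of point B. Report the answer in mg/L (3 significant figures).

0.572 mg/L

12.7 µg/L = 0.0127 mg/L.
After input A: C = (0.791·0.0127 + 0.19·1.3) / 0.981 = 0.262 mg/L.
After input B: C = (0.981·0.262 + 0.199·2.1) / 1.18 = 0.572 mg/L.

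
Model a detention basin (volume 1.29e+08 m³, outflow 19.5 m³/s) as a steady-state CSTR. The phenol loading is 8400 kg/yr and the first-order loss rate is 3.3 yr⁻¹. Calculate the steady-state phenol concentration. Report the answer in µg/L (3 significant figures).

8.07 µg/L

Outflow Q = 19.5 m³/s × 3.156e+07 s/yr = 6.154e+08 m³/yr.
Steady-state CSTR mass balance: W = Q·C + k·V·C, so C = W/(Q + kV).
Q + kV = 6.154e+08 + 3.3·1.29e+08 = 1.041e+09 m³/yr.
C = 8400/1.041e+09 = 8.069e-06 kg/m³ = 0.008069 mg/L = 8.069 µg/L.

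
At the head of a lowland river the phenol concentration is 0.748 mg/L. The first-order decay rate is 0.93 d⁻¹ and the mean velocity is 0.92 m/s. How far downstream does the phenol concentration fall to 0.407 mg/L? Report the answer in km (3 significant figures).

52.0 km

From C = C₀·e^(−kt), t = ln(C₀/C)/k = ln(0.748/0.407)/0.93 = 0.6086/0.93 = 0.6544 d.
Distance = v·t = 0.92 m/s × 5.654e+04 s = 5.202e+04 m = 52.02 km.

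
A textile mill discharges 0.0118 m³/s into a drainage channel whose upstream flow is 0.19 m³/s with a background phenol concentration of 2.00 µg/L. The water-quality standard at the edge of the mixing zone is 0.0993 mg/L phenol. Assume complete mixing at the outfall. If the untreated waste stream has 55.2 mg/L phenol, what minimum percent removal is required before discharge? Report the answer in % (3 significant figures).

2.00 µg/L = 0.002 mg/L.
Mass balance: 0.0993·0.2018 = 0.0118·Cₑ + 0.19·0.002.
Cₑ = (0.02004 − 0.00038) / 0.0118 = 1.666 mg/L.
Required removal = 1 − 1.666/55.2 = 96.98 %.

97.0 %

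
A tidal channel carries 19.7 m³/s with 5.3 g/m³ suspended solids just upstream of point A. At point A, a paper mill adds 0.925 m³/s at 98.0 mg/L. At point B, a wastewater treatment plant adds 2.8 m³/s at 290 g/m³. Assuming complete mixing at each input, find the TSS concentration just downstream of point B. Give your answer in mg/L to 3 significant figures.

After input A: C = (19.7·5.3 + 0.925·98) / 20.62 = 9.457 mg/L.
After input B: C = (20.62·9.457 + 2.8·290) / 23.43 = 42.99 mg/L.

43.0 mg/L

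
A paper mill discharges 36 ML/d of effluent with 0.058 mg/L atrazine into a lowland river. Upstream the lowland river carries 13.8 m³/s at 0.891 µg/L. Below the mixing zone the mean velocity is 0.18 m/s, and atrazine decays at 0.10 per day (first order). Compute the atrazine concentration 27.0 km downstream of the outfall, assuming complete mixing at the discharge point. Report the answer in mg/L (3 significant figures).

0.00216 mg/L

36 ML/d = 0.4167 m³/s.
0.891 µg/L = 0.000891 mg/L.
After complete mixing, C₀ = (0.4167·0.058 + 13.8·0.000891) / 14.22 = 0.002565 mg/L.
Travel time t = 2.7e+04 m / 0.18 m/s = 1.5e+05 s = 1.736 d.
C = 0.002565·exp(−0.10·1.736) = 0.002565·0.8406 = 0.002156 mg/L.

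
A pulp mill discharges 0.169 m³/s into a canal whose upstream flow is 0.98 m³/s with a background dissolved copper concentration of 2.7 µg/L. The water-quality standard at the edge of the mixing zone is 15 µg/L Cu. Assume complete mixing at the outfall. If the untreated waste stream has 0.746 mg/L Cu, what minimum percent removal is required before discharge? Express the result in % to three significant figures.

2.7 µg/L = 0.0027 mg/L.
15 µg/L = 0.015 mg/L.
Mass balance: 0.015·1.149 = 0.169·Cₑ + 0.98·0.0027.
Cₑ = (0.01724 − 0.002646) / 0.169 = 0.08633 mg/L.
Required removal = 1 − 0.08633/0.746 = 88.43 %.

88.4 %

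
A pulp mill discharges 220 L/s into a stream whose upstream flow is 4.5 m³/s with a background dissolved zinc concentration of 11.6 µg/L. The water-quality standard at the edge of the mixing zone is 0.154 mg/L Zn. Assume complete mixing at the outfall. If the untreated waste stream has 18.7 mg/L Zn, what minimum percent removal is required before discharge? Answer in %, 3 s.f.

83.6 %

220 L/s = 0.22 m³/s.
11.6 µg/L = 0.0116 mg/L.
Mass balance: 0.154·4.72 = 0.22·Cₑ + 4.5·0.0116.
Cₑ = (0.7269 − 0.0522) / 0.22 = 3.067 mg/L.
Required removal = 1 − 3.067/18.7 = 83.6 %.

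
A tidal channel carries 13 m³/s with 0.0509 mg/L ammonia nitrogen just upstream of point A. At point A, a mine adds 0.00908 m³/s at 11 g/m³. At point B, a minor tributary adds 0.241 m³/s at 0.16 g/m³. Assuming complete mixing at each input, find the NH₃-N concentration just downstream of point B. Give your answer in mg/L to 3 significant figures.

0.0604 mg/L

After input A: C = (13·0.0509 + 0.00908·11) / 13.01 = 0.05854 mg/L.
After input B: C = (13.01·0.05854 + 0.241·0.16) / 13.25 = 0.06039 mg/L.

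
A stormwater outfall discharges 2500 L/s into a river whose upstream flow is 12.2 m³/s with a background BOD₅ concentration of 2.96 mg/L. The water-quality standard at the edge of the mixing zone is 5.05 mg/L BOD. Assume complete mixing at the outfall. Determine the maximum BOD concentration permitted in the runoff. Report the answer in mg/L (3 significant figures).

2500 L/s = 2.5 m³/s.
Mass balance: 5.05·14.7 = 2.5·Cₑ + 12.2·2.96.
Cₑ = (74.23 − 36.11) / 2.5 = 15.25 mg/L.

15.2 mg/L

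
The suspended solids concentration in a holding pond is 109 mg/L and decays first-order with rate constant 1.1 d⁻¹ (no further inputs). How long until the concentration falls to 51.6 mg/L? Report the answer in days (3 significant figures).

0.680 d

t = ln(C₀/C)/k = ln(109/51.6)/1.1 = 0.7478/1.1 = 0.6798 d.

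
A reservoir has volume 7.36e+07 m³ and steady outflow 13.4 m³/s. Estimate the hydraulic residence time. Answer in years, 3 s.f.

0.174 yr

Q = 13.4 m³/s × 3.156e+07 s/yr = 4.229e+08 m³/yr.
Hydraulic residence time τ = V/Q = 7.36e+07/4.229e+08 = 0.174 yr.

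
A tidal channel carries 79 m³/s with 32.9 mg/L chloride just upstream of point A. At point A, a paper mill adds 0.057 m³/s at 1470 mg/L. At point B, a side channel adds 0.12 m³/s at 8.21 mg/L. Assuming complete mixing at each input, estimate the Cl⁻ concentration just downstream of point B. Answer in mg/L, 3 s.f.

After input A: C = (79·32.9 + 0.057·1470) / 79.06 = 33.94 mg/L.
After input B: C = (79.06·33.94 + 0.12·8.21) / 79.18 = 33.9 mg/L.

33.9 mg/L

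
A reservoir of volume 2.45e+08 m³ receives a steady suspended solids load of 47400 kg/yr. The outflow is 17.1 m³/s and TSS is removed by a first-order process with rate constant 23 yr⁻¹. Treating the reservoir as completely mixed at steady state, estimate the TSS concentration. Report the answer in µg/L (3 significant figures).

Outflow Q = 17.1 m³/s × 3.156e+07 s/yr = 5.396e+08 m³/yr.
Steady-state CSTR mass balance: W = Q·C + k·V·C, so C = W/(Q + kV).
Q + kV = 5.396e+08 + 23·2.45e+08 = 6.175e+09 m³/yr.
C = 47400/6.175e+09 = 7.677e-06 kg/m³ = 0.007677 mg/L = 7.677 µg/L.

7.68 µg/L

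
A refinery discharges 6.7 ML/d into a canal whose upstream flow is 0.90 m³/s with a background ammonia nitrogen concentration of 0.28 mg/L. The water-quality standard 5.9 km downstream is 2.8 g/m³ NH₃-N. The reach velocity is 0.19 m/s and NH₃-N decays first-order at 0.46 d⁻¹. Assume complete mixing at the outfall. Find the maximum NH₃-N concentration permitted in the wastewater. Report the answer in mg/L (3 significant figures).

38.4 mg/L

6.7 ML/d = 0.07755 m³/s.
Travel time to the compliance point: t = 5900/0.19 = 3.105e+04 s = 0.3594 d; decay factor exp(−0.46·0.3594) = 0.8476.
So the concentration just after mixing may be at most 2.8/0.8476 = 3.303 mg/L.
Mass balance: 3.303·0.9775 = 0.07755·Cₑ + 0.9·0.28.
Cₑ = (3.229 − 0.252) / 0.07755 = 38.39 mg/L.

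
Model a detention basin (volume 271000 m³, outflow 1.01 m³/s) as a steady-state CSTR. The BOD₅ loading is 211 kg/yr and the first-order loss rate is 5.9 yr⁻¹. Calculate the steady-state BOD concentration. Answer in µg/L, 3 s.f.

Outflow Q = 1.01 m³/s × 3.156e+07 s/yr = 3.187e+07 m³/yr.
Steady-state CSTR mass balance: W = Q·C + k·V·C, so C = W/(Q + kV).
Q + kV = 3.187e+07 + 5.9·271000 = 3.347e+07 m³/yr.
C = 211/3.347e+07 = 6.304e-06 kg/m³ = 0.006304 mg/L = 6.304 µg/L.

6.30 µg/L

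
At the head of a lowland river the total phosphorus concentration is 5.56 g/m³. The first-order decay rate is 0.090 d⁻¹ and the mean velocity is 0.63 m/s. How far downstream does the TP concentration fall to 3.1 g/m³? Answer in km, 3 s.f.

353 km

From C = C₀·e^(−kt), t = ln(C₀/C)/k = ln(5.56/3.1)/0.090 = 0.5842/0.090 = 6.491 d.
Distance = v·t = 0.63 m/s × 5.608e+05 s = 3.533e+05 m = 353.3 km.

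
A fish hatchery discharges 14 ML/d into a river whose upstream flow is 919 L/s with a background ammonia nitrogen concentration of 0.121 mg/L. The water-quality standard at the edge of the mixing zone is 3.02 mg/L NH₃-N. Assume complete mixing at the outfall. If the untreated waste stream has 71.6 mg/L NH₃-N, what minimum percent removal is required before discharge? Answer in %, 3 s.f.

14 ML/d = 0.162 m³/s.
919 L/s = 0.919 m³/s.
Mass balance: 3.02·1.081 = 0.162·Cₑ + 0.919·0.121.
Cₑ = (3.265 − 0.1112) / 0.162 = 19.46 mg/L.
Required removal = 1 − 19.46/71.6 = 72.82 %.

72.8 %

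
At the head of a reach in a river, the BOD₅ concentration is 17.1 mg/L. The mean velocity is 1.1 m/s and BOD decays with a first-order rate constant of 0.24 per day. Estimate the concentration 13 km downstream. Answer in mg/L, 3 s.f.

Travel time t = 13 km / 1.1 m/s = 1.3e+04/1.1 = 1.182e+04 s = 0.1368 d.
First-order decay: C = 17.1·exp(−0.24·0.1368) = 17.1·0.9677 = 16.55 mg/L.

16.5 mg/L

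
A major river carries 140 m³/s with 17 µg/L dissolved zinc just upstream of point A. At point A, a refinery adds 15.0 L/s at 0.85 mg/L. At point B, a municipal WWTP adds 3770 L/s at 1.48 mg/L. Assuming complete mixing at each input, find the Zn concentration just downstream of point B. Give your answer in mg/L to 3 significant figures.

0.0554 mg/L

17 µg/L = 0.017 mg/L.
15.0 L/s = 0.015 m³/s.
After input A: C = (140·0.017 + 0.015·0.85) / 140 = 0.01709 mg/L.
3770 L/s = 3.77 m³/s.
After input B: C = (140·0.01709 + 3.77·1.48) / 143.8 = 0.05545 mg/L.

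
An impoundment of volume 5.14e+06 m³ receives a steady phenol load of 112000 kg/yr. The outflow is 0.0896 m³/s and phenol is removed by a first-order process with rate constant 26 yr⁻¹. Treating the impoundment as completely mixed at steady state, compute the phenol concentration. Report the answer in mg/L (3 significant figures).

Outflow Q = 0.0896 m³/s × 3.156e+07 s/yr = 2.828e+06 m³/yr.
Steady-state CSTR mass balance: W = Q·C + k·V·C, so C = W/(Q + kV).
Q + kV = 2.828e+06 + 26·5.14e+06 = 1.365e+08 m³/yr.
C = 112000/1.365e+08 = 0.0008207 kg/m³ = 0.8207 mg/L.

0.821 mg/L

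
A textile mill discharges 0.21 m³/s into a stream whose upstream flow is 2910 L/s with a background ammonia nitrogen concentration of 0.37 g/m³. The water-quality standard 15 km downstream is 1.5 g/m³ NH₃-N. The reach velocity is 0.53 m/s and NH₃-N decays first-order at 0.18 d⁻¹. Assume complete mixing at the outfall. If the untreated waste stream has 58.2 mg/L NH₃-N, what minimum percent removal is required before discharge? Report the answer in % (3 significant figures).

2910 L/s = 2.91 m³/s.
Travel time to the compliance point: t = 1.5e+04/0.53 = 2.83e+04 s = 0.3276 d; decay factor exp(−0.18·0.3276) = 0.9427.
So the concentration just after mixing may be at most 1.5/0.9427 = 1.591 mg/L.
Mass balance: 1.591·3.12 = 0.21·Cₑ + 2.91·0.37.
Cₑ = (4.964 − 1.077) / 0.21 = 18.51 mg/L.
Required removal = 1 − 18.51/58.2 = 68.19 %.

68.2 %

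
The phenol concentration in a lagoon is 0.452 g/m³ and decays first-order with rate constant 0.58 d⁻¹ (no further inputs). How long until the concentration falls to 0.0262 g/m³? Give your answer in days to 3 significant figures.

t = ln(C₀/C)/k = ln(0.452/0.0262)/0.58 = 2.848/0.58 = 4.91 d.

4.91 d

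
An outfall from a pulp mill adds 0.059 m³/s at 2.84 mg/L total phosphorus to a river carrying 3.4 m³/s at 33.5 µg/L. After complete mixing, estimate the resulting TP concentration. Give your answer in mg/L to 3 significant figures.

0.0814 mg/L

33.5 µg/L = 0.0335 mg/L.
Flow-weighted mixing gives C = (0.059·2.84 + 3.4·0.0335) / (0.059 + 3.4) = 0.2815/3.459 = 0.08137 mg/L.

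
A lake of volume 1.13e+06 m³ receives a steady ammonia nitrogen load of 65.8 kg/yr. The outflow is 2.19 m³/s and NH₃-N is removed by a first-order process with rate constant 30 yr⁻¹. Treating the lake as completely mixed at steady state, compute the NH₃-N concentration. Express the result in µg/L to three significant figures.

Outflow Q = 2.19 m³/s × 3.156e+07 s/yr = 6.911e+07 m³/yr.
Steady-state CSTR mass balance: W = Q·C + k·V·C, so C = W/(Q + kV).
Q + kV = 6.911e+07 + 30·1.13e+06 = 1.03e+08 m³/yr.
C = 65.8/1.03e+08 = 6.388e-07 kg/m³ = 0.0006388 mg/L = 0.6388 µg/L.

0.639 µg/L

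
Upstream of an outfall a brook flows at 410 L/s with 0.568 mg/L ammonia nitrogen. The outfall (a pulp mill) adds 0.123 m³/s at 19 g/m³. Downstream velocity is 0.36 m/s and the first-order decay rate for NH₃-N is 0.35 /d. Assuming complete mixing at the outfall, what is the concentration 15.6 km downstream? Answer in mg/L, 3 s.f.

4.05 mg/L

410 L/s = 0.41 m³/s.
After complete mixing, C₀ = (0.123·19 + 0.41·0.568) / 0.533 = 4.822 mg/L.
Travel time t = 1.56e+04 m / 0.36 m/s = 4.333e+04 s = 0.5015 d.
C = 4.822·exp(−0.35·0.5015) = 4.822·0.839 = 4.045 mg/L.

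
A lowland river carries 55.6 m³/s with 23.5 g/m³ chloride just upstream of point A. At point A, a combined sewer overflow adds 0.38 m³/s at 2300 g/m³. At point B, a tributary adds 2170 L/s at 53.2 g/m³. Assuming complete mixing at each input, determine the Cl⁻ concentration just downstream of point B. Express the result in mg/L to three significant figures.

39.5 mg/L

After input A: C = (55.6·23.5 + 0.38·2300) / 55.98 = 38.95 mg/L.
2170 L/s = 2.17 m³/s.
After input B: C = (55.98·38.95 + 2.17·53.2) / 58.15 = 39.48 mg/L.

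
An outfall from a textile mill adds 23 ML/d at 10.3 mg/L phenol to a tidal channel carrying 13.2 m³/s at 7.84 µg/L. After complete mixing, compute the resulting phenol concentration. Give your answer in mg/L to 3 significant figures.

23 ML/d = 0.2662 m³/s.
7.84 µg/L = 0.00784 mg/L.
Conservation of mass across the mixing zone: C = (0.2662·10.3 + 13.2·0.00784) / (0.2662 + 13.2) = 2.845/13.47 = 0.2113 mg/L.

0.211 mg/L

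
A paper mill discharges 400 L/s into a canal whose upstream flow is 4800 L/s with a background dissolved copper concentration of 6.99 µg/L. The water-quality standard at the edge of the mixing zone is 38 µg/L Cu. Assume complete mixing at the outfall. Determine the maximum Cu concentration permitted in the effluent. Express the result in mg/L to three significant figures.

0.410 mg/L

400 L/s = 0.4 m³/s.
4800 L/s = 4.8 m³/s.
6.99 µg/L = 0.00699 mg/L.
38 µg/L = 0.038 mg/L.
Mass balance: 0.038·5.2 = 0.4·Cₑ + 4.8·0.00699.
Cₑ = (0.1976 − 0.03355) / 0.4 = 0.4101 mg/L.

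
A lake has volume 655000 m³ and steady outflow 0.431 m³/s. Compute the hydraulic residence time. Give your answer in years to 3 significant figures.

Q = 0.431 m³/s × 3.156e+07 s/yr = 1.36e+07 m³/yr.
Hydraulic residence time τ = V/Q = 655000/1.36e+07 = 0.04816 yr.

0.0482 yr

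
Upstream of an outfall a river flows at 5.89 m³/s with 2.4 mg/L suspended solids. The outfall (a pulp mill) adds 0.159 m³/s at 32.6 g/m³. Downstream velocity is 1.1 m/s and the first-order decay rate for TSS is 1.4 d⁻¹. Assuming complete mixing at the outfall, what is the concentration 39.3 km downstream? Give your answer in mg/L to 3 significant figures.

1.79 mg/L

After complete mixing, C₀ = (0.159·32.6 + 5.89·2.4) / 6.049 = 3.194 mg/L.
Travel time t = 3.93e+04 m / 1.1 m/s = 3.573e+04 s = 0.4135 d.
C = 3.194·exp(−1.4·0.4135) = 3.194·0.5605 = 1.79 mg/L.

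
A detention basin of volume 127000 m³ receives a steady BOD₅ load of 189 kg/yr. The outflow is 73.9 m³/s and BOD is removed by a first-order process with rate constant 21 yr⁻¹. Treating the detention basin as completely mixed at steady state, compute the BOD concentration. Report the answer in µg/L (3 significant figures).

0.0810 µg/L

Outflow Q = 73.9 m³/s × 3.156e+07 s/yr = 2.332e+09 m³/yr.
Steady-state CSTR mass balance: W = Q·C + k·V·C, so C = W/(Q + kV).
Q + kV = 2.332e+09 + 21·127000 = 2.335e+09 m³/yr.
C = 189/2.335e+09 = 8.095e-08 kg/m³ = 8.095e-05 mg/L = 0.08095 µg/L.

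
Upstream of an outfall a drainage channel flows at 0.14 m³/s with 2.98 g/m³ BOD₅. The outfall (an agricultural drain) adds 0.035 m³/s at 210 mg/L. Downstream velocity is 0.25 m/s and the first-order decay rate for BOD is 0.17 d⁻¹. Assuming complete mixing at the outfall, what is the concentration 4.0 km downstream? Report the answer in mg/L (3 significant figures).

43.0 mg/L

After complete mixing, C₀ = (0.035·210 + 0.14·2.98) / 0.175 = 44.38 mg/L.
Travel time t = 4000 m / 0.25 m/s = 1.6e+04 s = 0.1852 d.
C = 44.38·exp(−0.17·0.1852) = 44.38·0.969 = 43.01 mg/L.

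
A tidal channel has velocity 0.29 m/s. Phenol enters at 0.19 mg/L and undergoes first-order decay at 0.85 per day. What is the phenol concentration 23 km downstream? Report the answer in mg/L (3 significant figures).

0.0871 mg/L

Travel time t = 23 km / 0.29 m/s = 2.3e+04/0.29 = 7.931e+04 s = 0.9179 d.
First-order decay: C = 0.19·exp(−0.85·0.9179) = 0.19·0.4583 = 0.08708 mg/L.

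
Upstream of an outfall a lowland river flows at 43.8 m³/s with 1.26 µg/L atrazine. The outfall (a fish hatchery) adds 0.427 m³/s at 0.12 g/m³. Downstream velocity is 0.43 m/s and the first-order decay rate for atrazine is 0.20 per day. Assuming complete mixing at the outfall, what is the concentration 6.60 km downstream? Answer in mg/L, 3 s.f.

1.26 µg/L = 0.00126 mg/L.
After complete mixing, C₀ = (0.427·0.12 + 43.8·0.00126) / 44.23 = 0.002406 mg/L.
Travel time t = 6600 m / 0.43 m/s = 1.535e+04 s = 0.1776 d.
C = 0.002406·exp(−0.20·0.1776) = 0.002406·0.9651 = 0.002322 mg/L.

0.00232 mg/L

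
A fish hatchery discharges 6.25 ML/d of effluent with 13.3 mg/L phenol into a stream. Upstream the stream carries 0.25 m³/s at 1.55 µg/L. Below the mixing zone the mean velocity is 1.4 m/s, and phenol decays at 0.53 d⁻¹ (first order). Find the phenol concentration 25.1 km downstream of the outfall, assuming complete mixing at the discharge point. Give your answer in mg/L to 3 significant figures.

2.67 mg/L

6.25 ML/d = 0.07234 m³/s.
1.55 µg/L = 0.00155 mg/L.
After complete mixing, C₀ = (0.07234·13.3 + 0.25·0.00155) / 0.3223 = 2.986 mg/L.
Travel time t = 2.51e+04 m / 1.4 m/s = 1.793e+04 s = 0.2075 d.
C = 2.986·exp(−0.53·0.2075) = 2.986·0.8959 = 2.675 mg/L.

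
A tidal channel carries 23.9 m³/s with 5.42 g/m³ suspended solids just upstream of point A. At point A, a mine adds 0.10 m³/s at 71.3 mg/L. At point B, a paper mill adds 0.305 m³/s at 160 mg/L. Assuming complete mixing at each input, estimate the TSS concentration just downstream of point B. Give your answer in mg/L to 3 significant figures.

After input A: C = (23.9·5.42 + 0.1·71.3) / 24 = 5.694 mg/L.
After input B: C = (24·5.694 + 0.305·160) / 24.3 = 7.631 mg/L.

7.63 mg/L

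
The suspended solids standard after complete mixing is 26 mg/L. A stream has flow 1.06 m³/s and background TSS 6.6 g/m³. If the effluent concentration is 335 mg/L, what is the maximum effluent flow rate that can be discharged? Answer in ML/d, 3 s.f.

5.75 ML/d

Mass balance at complete mixing: C_std·(Q_w + Q_r) = Q_w·C_e + Q_r·C_b.
Rearranging, Q_w = Q_r·(C_std − C_b)/(C_e − C_std) = 1.06·(26 − 6.6) / (335 − 26) = 0.06655 m³/s.
= 5.75 ML/d.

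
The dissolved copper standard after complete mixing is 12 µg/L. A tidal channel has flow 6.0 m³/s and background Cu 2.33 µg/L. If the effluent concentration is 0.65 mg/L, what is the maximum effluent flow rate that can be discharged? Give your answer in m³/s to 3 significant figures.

2.33 µg/L = 0.00233 mg/L.
12 µg/L = 0.012 mg/L.
Mass balance at complete mixing: C_std·(Q_w + Q_r) = Q_w·C_e + Q_r·C_b.
Rearranging, Q_w = Q_r·(C_std − C_b)/(C_e − C_std) = 6.0·(0.012 − 0.00233) / (0.65 − 0.012) = 0.09094 m³/s.

0.0909 m³/s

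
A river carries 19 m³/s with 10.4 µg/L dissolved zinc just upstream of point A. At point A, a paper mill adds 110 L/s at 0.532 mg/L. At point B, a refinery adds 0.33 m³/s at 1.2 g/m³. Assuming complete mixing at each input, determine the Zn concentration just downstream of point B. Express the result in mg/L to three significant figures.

10.4 µg/L = 0.0104 mg/L.
110 L/s = 0.11 m³/s.
After input A: C = (19·0.0104 + 0.11·0.532) / 19.11 = 0.0134 mg/L.
After input B: C = (19.11·0.0134 + 0.33·1.2) / 19.44 = 0.03355 mg/L.

0.0335 mg/L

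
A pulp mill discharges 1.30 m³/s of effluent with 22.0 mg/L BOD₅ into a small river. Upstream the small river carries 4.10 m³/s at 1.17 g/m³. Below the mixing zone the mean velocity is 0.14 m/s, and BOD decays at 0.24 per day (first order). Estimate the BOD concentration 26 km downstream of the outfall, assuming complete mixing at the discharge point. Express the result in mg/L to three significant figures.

After complete mixing, C₀ = (1.3·22 + 4.1·1.17) / 5.4 = 6.185 mg/L.
Travel time t = 2.6e+04 m / 0.14 m/s = 1.857e+05 s = 2.149 d.
C = 6.185·exp(−0.24·2.149) = 6.185·0.597 = 3.692 mg/L.

3.69 mg/L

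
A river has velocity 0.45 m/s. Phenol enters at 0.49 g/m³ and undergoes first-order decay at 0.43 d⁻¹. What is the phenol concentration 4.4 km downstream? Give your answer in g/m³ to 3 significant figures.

Travel time t = 4.4 km / 0.45 m/s = 4400/0.45 = 9778 s = 0.1132 d.
First-order decay: C = 0.49·exp(−0.43·0.1132) = 0.49·0.9525 = 0.4667 g/m³.

0.467 g/m³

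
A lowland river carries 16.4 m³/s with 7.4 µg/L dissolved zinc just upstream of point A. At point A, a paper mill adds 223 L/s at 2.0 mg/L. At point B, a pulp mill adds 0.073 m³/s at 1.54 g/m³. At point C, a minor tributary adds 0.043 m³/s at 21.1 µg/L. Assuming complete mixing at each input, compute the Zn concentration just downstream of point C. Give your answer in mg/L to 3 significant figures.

7.4 µg/L = 0.0074 mg/L.
223 L/s = 0.223 m³/s.
After input A: C = (16.4·0.0074 + 0.223·2) / 16.62 = 0.03413 mg/L.
After input B: C = (16.62·0.03413 + 0.073·1.54) / 16.7 = 0.04072 mg/L.
21.1 µg/L = 0.0211 mg/L.
After input C: C = (16.7·0.04072 + 0.043·0.0211) / 16.74 = 0.04066 mg/L.

0.0407 mg/L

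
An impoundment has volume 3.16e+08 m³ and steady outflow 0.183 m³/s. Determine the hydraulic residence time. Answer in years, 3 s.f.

54.7 yr

Q = 0.183 m³/s × 3.156e+07 s/yr = 5.775e+06 m³/yr.
Hydraulic residence time τ = V/Q = 3.16e+08/5.775e+06 = 54.72 yr.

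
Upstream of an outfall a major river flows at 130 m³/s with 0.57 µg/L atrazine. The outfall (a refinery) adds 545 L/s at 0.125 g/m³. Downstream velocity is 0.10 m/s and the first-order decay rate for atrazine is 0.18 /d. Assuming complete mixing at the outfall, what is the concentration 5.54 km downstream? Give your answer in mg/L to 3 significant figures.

545 L/s = 0.545 m³/s.
0.57 µg/L = 0.00057 mg/L.
After complete mixing, C₀ = (0.545·0.125 + 130·0.00057) / 130.5 = 0.001089 mg/L.
Travel time t = 5540 m / 0.10 m/s = 5.54e+04 s = 0.6412 d.
C = 0.001089·exp(−0.18·0.6412) = 0.001089·0.891 = 0.0009707 mg/L.

0.000971 mg/L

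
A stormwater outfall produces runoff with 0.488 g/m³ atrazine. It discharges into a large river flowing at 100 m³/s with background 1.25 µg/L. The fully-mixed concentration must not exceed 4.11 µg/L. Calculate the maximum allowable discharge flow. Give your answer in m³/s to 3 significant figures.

1.25 µg/L = 0.00125 mg/L.
4.11 µg/L = 0.00411 mg/L.
Mass balance at complete mixing: C_std·(Q_w + Q_r) = Q_w·C_e + Q_r·C_b.
Rearranging, Q_w = Q_r·(C_std − C_b)/(C_e − C_std) = 100·(0.00411 − 0.00125) / (0.488 − 0.00411) = 0.591 m³/s.

0.591 m³/s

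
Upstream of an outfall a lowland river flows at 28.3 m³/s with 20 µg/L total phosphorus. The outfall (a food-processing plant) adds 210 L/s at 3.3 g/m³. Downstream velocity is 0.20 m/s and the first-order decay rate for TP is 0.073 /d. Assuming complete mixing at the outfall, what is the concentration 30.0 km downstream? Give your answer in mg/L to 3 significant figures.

0.0389 mg/L

210 L/s = 0.21 m³/s.
20 µg/L = 0.02 mg/L.
After complete mixing, C₀ = (0.21·3.3 + 28.3·0.02) / 28.51 = 0.04416 mg/L.
Travel time t = 3e+04 m / 0.20 m/s = 1.5e+05 s = 1.736 d.
C = 0.04416·exp(−0.073·1.736) = 0.04416·0.881 = 0.0389 mg/L.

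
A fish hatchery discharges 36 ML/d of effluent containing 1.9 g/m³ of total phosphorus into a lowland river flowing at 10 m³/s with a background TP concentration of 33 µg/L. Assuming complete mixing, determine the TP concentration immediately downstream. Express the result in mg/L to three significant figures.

0.108 mg/L

36 ML/d = 0.4167 m³/s.
33 µg/L = 0.033 mg/L.
Conservation of mass across the mixing zone: C = (0.4167·1.9 + 10·0.033) / (0.4167 + 10) = 1.122/10.42 = 0.1077 mg/L.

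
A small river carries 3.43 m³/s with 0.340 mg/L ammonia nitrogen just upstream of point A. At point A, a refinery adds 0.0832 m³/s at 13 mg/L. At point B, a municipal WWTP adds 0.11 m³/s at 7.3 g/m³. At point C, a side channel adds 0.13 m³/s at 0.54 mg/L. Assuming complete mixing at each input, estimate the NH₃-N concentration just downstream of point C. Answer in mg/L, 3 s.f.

0.832 mg/L

After input A: C = (3.43·0.34 + 0.0832·13) / 3.513 = 0.6398 mg/L.
After input B: C = (3.513·0.6398 + 0.11·7.3) / 3.623 = 0.842 mg/L.
After input C: C = (3.623·0.842 + 0.13·0.54) / 3.753 = 0.8316 mg/L.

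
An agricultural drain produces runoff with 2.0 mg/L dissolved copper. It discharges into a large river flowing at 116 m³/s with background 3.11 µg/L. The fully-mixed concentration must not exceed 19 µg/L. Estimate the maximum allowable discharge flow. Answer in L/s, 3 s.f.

930 L/s

3.11 µg/L = 0.00311 mg/L.
19 µg/L = 0.019 mg/L.
Mass balance at complete mixing: C_std·(Q_w + Q_r) = Q_w·C_e + Q_r·C_b.
Rearranging, Q_w = Q_r·(C_std − C_b)/(C_e − C_std) = 116·(0.019 − 0.00311) / (2 − 0.019) = 0.9305 m³/s.
= 930.5 L/s.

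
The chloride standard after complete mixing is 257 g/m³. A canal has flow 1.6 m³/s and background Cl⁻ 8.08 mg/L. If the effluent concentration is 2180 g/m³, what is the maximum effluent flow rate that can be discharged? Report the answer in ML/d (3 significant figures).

17.9 ML/d

Mass balance at complete mixing: C_std·(Q_w + Q_r) = Q_w·C_e + Q_r·C_b.
Rearranging, Q_w = Q_r·(C_std − C_b)/(C_e − C_std) = 1.6·(257 − 8.08) / (2180 − 257) = 0.2071 m³/s.
= 17.89 ML/d.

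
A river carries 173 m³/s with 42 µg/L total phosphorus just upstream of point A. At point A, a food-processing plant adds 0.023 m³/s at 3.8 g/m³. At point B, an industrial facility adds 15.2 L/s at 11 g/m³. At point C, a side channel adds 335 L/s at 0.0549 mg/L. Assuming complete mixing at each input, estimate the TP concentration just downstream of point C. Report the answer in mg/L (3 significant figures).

0.0435 mg/L

42 µg/L = 0.042 mg/L.
After input A: C = (173·0.042 + 0.023·3.8) / 173 = 0.0425 mg/L.
15.2 L/s = 0.0152 m³/s.
After input B: C = (173·0.0425 + 0.0152·11) / 173 = 0.04346 mg/L.
335 L/s = 0.335 m³/s.
After input C: C = (173·0.04346 + 0.335·0.0549) / 173.4 = 0.04348 mg/L.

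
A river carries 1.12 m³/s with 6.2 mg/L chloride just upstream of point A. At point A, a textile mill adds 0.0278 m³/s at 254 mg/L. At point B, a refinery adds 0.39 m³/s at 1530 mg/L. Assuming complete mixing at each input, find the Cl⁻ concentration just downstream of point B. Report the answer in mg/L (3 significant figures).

397 mg/L

After input A: C = (1.12·6.2 + 0.0278·254) / 1.148 = 12.2 mg/L.
After input B: C = (1.148·12.2 + 0.39·1530) / 1.538 = 397.1 mg/L.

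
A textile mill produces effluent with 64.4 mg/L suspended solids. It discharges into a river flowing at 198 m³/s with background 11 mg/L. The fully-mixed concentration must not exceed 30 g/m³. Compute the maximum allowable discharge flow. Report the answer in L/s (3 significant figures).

109000 L/s

Mass balance at complete mixing: C_std·(Q_w + Q_r) = Q_w·C_e + Q_r·C_b.
Rearranging, Q_w = Q_r·(C_std − C_b)/(C_e − C_std) = 198·(30 − 11) / (64.4 − 30) = 109.4 m³/s.
= 1.094e+05 L/s.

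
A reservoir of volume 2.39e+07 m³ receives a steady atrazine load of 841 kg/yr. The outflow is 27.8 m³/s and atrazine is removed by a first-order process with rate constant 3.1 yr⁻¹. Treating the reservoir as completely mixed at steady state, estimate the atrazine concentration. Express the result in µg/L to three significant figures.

Outflow Q = 27.8 m³/s × 3.156e+07 s/yr = 8.773e+08 m³/yr.
Steady-state CSTR mass balance: W = Q·C + k·V·C, so C = W/(Q + kV).
Q + kV = 8.773e+08 + 3.1·2.39e+07 = 9.514e+08 m³/yr.
C = 841/9.514e+08 = 8.84e-07 kg/m³ = 0.000884 mg/L = 0.884 µg/L.

0.884 µg/L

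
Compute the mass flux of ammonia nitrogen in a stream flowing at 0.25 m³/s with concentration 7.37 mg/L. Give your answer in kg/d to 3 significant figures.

159 kg/d

Mass flux = Q·C = 0.25 m³/s × 7.37 g/m³ = 1.843 g/s.
= 1.843 g/s × 86.4 = 159.2 kg/d.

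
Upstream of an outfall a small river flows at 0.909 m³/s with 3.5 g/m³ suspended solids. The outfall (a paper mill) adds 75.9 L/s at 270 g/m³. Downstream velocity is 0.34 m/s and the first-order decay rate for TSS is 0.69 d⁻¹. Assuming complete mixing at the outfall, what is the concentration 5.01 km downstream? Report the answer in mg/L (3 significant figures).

75.9 L/s = 0.0759 m³/s.
After complete mixing, C₀ = (0.0759·270 + 0.909·3.5) / 0.9849 = 24.04 mg/L.
Travel time t = 5010 m / 0.34 m/s = 1.474e+04 s = 0.1705 d.
C = 24.04·exp(−0.69·0.1705) = 24.04·0.889 = 21.37 mg/L.

21.4 mg/L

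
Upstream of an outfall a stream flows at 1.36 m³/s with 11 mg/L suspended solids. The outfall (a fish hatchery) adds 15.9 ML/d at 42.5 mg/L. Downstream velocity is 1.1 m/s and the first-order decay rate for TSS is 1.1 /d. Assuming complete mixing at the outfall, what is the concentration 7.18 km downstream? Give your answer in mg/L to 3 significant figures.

13.6 mg/L

15.9 ML/d = 0.184 m³/s.
After complete mixing, C₀ = (0.184·42.5 + 1.36·11) / 1.544 = 14.75 mg/L.
Travel time t = 7180 m / 1.1 m/s = 6527 s = 0.07555 d.
C = 14.75·exp(−1.1·0.07555) = 14.75·0.9203 = 13.58 mg/L.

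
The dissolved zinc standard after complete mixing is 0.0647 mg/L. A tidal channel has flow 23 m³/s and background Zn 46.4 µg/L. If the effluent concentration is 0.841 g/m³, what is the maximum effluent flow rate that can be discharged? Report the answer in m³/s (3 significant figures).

46.4 µg/L = 0.0464 mg/L.
Mass balance at complete mixing: C_std·(Q_w + Q_r) = Q_w·C_e + Q_r·C_b.
Rearranging, Q_w = Q_r·(C_std − C_b)/(C_e − C_std) = 23·(0.0647 − 0.0464) / (0.841 − 0.0647) = 0.5422 m³/s.

0.542 m³/s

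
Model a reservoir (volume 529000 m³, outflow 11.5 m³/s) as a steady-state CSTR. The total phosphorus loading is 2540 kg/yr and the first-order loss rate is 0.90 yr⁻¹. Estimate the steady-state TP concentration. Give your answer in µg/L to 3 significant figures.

Outflow Q = 11.5 m³/s × 3.156e+07 s/yr = 3.629e+08 m³/yr.
Steady-state CSTR mass balance: W = Q·C + k·V·C, so C = W/(Q + kV).
Q + kV = 3.629e+08 + 0.90·529000 = 3.634e+08 m³/yr.
C = 2540/3.634e+08 = 6.99e-06 kg/m³ = 0.00699 mg/L = 6.99 µg/L.

6.99 µg/L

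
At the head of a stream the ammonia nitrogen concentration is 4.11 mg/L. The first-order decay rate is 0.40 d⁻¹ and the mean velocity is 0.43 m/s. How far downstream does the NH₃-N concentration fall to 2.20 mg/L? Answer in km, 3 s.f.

58.0 km

From C = C₀·e^(−kt), t = ln(C₀/C)/k = ln(4.11/2.20)/0.40 = 0.625/0.40 = 1.562 d.
Distance = v·t = 0.43 m/s × 1.35e+05 s = 5.805e+04 m = 58.05 km.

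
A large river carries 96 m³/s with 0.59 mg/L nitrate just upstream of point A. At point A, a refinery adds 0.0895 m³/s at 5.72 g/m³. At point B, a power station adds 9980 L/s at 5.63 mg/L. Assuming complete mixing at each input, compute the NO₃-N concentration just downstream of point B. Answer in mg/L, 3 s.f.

After input A: C = (96·0.59 + 0.0895·5.72) / 96.09 = 0.5948 mg/L.
9980 L/s = 9.98 m³/s.
After input B: C = (96.09·0.5948 + 9.98·5.63) / 106.1 = 1.069 mg/L.

1.07 mg/L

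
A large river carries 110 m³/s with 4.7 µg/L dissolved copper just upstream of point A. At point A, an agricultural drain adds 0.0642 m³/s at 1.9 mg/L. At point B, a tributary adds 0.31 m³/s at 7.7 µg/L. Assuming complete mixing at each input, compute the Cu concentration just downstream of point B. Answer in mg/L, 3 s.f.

4.7 µg/L = 0.0047 mg/L.
After input A: C = (110·0.0047 + 0.0642·1.9) / 110.1 = 0.005806 mg/L.
7.7 µg/L = 0.0077 mg/L.
After input B: C = (110.1·0.005806 + 0.31·0.0077) / 110.4 = 0.005811 mg/L.

0.00581 mg/L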